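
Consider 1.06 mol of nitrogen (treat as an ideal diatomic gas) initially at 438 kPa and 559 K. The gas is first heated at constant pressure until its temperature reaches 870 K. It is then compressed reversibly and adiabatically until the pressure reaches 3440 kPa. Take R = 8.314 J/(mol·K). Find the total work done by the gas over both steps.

-12600 J

V₁ = nRT₁/P₁ = 1.06×8.314×559/438 = 11.2 L.
Step 1 — Isobaric: P stays 438 kPa; V/T = const ⇒ T₂ = 870 K, V₂ = 17.5 L.
W = PΔV = 438×(17.5−11.2) kPa·L = 2740 J.
ΔU = nCvΔT = 1.06×20.8×(870−559) = 6850 J.
Q = ΔU + W = nCpΔT = 9590 J.
State after step 1: P = 438 kPa, V = 17.5 L, T = 870 K.
Step 2 — Adiabatic: T₂/T₁ = (P₂/P₁)^((γ−1)/γ) ⇒ T₂ = 870×(7.85)^0.286 = 1570 K; V₂ = 4.02 L.
ΔU = nCvΔT = 1.06×20.8×(1570−870) = 15400 J.
Q = 0 for an adiabatic process, so W = −ΔU = -15400 J.
Net over both steps: W = -12600 J, Q = 9590 J, ΔU = 22200 J.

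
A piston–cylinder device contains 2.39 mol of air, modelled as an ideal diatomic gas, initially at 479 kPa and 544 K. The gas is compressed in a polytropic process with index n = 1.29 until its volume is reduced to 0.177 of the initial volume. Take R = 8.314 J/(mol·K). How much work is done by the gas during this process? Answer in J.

V₁ = nRT₁/P₁ = 2.39×8.314×544/479 = 22.6 L.
Polytropic n=1.29: T₂ = T₁(V₁/V₂)^(n−1) = 544×(5.65)^0.29 = 899 K; P₂ = P₁(V₁/V₂)^n = 4470 kPa.
W = (P₁V₁−P₂V₂)/(n−1) = (479×22.6−4470×3.99)/0.29 = -24300 J.

-24300 J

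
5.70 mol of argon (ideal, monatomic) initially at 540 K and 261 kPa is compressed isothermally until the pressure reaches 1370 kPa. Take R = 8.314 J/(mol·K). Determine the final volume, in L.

V₁ = nRT₁/P₁ = 5.70×8.314×540/261 = 98.0 L.
Isothermal: T stays 540 K; PV = const ⇒ V₂ = 18.7 L, P₂ = 1370 kPa.

18.7 L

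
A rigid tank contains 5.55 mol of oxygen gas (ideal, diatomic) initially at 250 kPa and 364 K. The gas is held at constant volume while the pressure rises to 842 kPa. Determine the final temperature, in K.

1230 K

V₁ = nRT₁/P₁ = 5.55×8.314×364/250 = 67.2 L.
Isochoric: V stays 67.2 L; P/T = const ⇒ T₂ = 1230 K, P₂ = 842 kPa.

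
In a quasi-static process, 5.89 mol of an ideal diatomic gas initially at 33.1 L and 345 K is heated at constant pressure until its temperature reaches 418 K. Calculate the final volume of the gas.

40.1 L

P₁ = nRT₁/V₁ = 5.89×8.314×345/33.1 = 510 kPa.
Isobaric: P stays 510 kPa; V/T = const ⇒ T₂ = 418 K, V₂ = 40.1 L.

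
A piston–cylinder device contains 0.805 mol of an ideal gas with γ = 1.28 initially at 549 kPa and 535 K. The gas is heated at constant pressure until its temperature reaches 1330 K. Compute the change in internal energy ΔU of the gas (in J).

V₁ = nRT₁/P₁ = 0.805×8.314×535/549 = 6.52 L.
Isobaric: P stays 549 kPa; V/T = const ⇒ T₂ = 1330 K, V₂ = 16.2 L.
For an ideal gas ΔU = nCvΔT with Cv = R/(γ−1) = 29.7 J/(mol·K).
ΔU = 0.805×29.7×(1330−535) = 19000 J.

19000 J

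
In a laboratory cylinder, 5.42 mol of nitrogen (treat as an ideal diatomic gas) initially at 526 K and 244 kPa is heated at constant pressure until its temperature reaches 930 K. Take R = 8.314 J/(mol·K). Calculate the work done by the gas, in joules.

V₁ = nRT₁/P₁ = 5.42×8.314×526/244 = 97.1 L.
Isobaric: P stays 244 kPa; V/T = const ⇒ T₂ = 930 K, V₂ = 172 L.
W = PΔV = 244×(172−97.1) kPa·L = 18200 J.

18200 J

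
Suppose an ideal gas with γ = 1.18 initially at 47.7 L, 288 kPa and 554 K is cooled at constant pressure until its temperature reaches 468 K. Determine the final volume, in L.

40.3 L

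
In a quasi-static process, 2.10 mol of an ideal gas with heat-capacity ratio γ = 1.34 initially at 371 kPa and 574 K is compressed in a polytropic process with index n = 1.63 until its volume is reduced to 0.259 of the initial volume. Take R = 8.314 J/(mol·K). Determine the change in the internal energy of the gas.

39600 J

V₁ = nRT₁/P₁ = 2.10×8.314×574/371 = 27.0 L.
Polytropic n=1.63: T₂ = T₁(V₁/V₂)^(n−1) = 574×(3.86)^0.63 = 1340 K; P₂ = P₁(V₁/V₂)^n = 3360 kPa.
For an ideal gas ΔU = nCvΔT with Cv = R/(γ−1) = 24.5 J/(mol·K).
ΔU = 2.10×24.5×(1340−574) = 39600 J.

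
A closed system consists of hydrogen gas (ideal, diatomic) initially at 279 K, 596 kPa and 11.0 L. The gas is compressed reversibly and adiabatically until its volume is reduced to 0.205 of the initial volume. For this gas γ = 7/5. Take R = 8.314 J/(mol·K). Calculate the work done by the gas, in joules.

n = P₁V₁/(RT₁) = 596×11.0/(8.314×279) = 2.83 mol.
Adiabatic: TV^(γ−1) = const ⇒ T₂ = 279×(4.88)^0.400 = 526 K; PV^γ = const ⇒ P₂ = 5480 kPa.
ΔU = nCvΔT = 2.83×20.8×(526−279) = 14500 J.
Q = 0 for an adiabatic process, so W = −ΔU = -14500 J.

-14500 J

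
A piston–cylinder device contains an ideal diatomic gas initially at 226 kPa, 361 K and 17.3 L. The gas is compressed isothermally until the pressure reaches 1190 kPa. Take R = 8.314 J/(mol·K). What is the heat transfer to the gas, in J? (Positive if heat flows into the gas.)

-6490 J

n = P₁V₁/(RT₁) = 226×17.3/(8.314×361) = 1.30 mol.
Isothermal: T stays 361 K; PV = const ⇒ V₂ = 3.29 L, P₂ = 1190 kPa.
ΔU = 0 (ideal gas, T constant).
W = nRT ln(V₂/V₁) = 1.30×8.314×361×ln(0.190) = -6490 J.
Q = ΔU + W = -6490 J.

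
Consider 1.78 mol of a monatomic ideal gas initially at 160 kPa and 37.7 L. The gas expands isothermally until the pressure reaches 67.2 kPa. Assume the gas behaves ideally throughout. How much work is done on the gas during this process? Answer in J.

-5230 J

T₁ = P₁V₁/(nR) = 160×37.7/(1.78×8.314) = 408 K.
Isothermal: T stays 408 K; PV = const ⇒ V₂ = 89.8 L, P₂ = 67.2 kPa.
W = nRT ln(V₂/V₁) = 1.78×8.314×408×ln(2.38) = 5230 J.
Work done on the gas = −W_by = -5230 J.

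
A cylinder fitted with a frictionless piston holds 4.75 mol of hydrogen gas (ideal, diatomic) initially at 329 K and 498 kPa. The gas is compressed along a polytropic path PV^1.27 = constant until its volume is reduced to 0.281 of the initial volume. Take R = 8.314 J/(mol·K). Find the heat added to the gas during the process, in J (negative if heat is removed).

-6390 J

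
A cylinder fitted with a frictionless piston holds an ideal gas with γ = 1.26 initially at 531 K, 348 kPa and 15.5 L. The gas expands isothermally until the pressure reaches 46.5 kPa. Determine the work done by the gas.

n = P₁V₁/(RT₁) = 348×15.5/(8.314×531) = 1.22 mol.
Isothermal: T stays 531 K; PV = const ⇒ V₂ = 116 L, P₂ = 46.5 kPa.
W = nRT ln(V₂/V₁) = 1.22×8.314×531×ln(7.48) = 10900 J.

10900 J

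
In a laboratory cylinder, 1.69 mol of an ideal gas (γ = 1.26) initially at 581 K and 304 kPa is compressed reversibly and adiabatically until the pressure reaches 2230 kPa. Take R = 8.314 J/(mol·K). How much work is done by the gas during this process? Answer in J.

V₁ = nRT₁/P₁ = 1.69×8.314×581/304 = 26.9 L.
Adiabatic: T₂/T₁ = (P₂/P₁)^((γ−1)/γ) ⇒ T₂ = 581×(7.34)^0.206 = 877 K; V₂ = 5.52 L.
ΔU = nCvΔT = 1.69×32.0×(877−581) = 16000 J.
Q = 0 for an adiabatic process, so W = −ΔU = -16000 J.

-16000 J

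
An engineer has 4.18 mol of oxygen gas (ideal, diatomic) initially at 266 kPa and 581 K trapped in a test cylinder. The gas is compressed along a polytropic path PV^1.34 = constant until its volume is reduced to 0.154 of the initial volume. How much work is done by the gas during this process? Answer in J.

-52800 J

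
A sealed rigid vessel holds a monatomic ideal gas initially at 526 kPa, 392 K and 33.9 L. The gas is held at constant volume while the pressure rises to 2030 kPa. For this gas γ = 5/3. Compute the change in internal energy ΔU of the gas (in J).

76500 J

n = P₁V₁/(RT₁) = 526×33.9/(8.314×392) = 5.47 mol.
Isochoric: V stays 33.9 L; P/T = const ⇒ T₂ = 1510 K, P₂ = 2030 kPa.
For an ideal gas ΔU = nCvΔT with Cv = (3/2)R = 12.5 J/(mol·K).
ΔU = 5.47×12.5×(1510−392) = 76500 J.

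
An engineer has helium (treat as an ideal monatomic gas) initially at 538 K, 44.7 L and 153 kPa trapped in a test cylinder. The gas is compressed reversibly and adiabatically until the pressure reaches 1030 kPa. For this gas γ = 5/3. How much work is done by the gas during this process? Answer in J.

-11700 J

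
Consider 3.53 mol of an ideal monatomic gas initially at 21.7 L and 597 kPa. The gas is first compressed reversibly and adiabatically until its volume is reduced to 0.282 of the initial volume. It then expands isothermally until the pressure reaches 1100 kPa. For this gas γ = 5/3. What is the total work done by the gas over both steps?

19400 J

T₁ = P₁V₁/(nR) = 597×21.7/(3.53×8.314) = 441 K.
Step 1 — Adiabatic: TV^(γ−1) = const ⇒ T₂ = 441×(3.55)^0.667 = 1030 K; PV^γ = const ⇒ P₂ = 4920 kPa.
ΔU = nCvΔT = 3.53×12.5×(1030−441) = 25800 J.
Q = 0 for an adiabatic process, so W = −ΔU = -25800 J.
State after step 1: P = 4920 kPa, V = 6.12 L, T = 1030 K.
Step 2 — Isothermal: T stays 1030 K; PV = const ⇒ V₂ = 27.4 L, P₂ = 1100 kPa.
ΔU = 0 (ideal gas, T constant).
W = nRT ln(V₂/V₁) = 3.53×8.314×1030×ln(4.48) = 45100 J.
Q = ΔU + W = 45100 J.
Net over both steps: W = 19400 J, Q = 45100 J, ΔU = 25800 J.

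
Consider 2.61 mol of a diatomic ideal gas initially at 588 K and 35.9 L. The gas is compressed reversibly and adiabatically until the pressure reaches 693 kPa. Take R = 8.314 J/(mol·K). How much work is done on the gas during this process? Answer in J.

P₁ = nRT₁/V₁ = 2.61×8.314×588/35.9 = 355 kPa.
Adiabatic: T₂/T₁ = (P₂/P₁)^((γ−1)/γ) ⇒ T₂ = 588×(1.95)^0.286 = 712 K; V₂ = 22.3 L.
ΔU = nCvΔT = 2.61×20.8×(712−588) = 6710 J.
Q = 0 for an adiabatic process, so W = −ΔU = -6710 J.
Work done on the gas = −W_by = 6710 J.

6710 J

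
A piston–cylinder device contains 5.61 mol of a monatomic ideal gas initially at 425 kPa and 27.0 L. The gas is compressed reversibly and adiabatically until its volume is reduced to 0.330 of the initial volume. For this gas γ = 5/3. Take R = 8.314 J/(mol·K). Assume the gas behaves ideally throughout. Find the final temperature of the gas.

515 K

T₁ = P₁V₁/(nR) = 425×27.0/(5.61×8.314) = 246 K.
Adiabatic: TV^(γ−1) = const ⇒ T₂ = 246×(3.03)^0.667 = 515 K; PV^γ = const ⇒ P₂ = 2700 kPa.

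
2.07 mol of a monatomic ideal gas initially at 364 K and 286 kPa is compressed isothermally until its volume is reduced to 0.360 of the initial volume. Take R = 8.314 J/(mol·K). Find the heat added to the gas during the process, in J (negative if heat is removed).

-6400 J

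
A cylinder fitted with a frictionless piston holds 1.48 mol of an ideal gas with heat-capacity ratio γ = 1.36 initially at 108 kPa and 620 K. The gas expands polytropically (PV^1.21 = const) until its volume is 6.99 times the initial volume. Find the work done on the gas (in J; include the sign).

-12200 J

V₁ = nRT₁/P₁ = 1.48×8.314×620/108 = 70.6 L.
Polytropic n=1.21: T₂ = T₁(V₁/V₂)^(n−1) = 620×(0.143)^0.21 = 412 K; P₂ = P₁(V₁/V₂)^n = 10.3 kPa.
W = (P₁V₁−P₂V₂)/(n−1) = (108×70.6−10.3×494)/0.21 = 12200 J.
Work done on the gas = −W_by = -12200 J.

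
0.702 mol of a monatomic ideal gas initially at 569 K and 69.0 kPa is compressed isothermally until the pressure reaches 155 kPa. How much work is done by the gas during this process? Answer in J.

-2690 J

V₁ = nRT₁/P₁ = 0.702×8.314×569/69.0 = 48.1 L.
Isothermal: T stays 569 K; PV = const ⇒ V₂ = 21.4 L, P₂ = 155 kPa.
W = nRT ln(V₂/V₁) = 0.702×8.314×569×ln(0.445) = -2690 J.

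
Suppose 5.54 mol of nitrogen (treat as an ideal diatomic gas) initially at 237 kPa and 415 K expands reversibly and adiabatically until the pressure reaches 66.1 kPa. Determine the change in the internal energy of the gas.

-14600 J

V₁ = nRT₁/P₁ = 5.54×8.314×415/237 = 80.7 L.
Adiabatic: T₂/T₁ = (P₂/P₁)^((γ−1)/γ) ⇒ T₂ = 415×(0.279)^0.286 = 288 K; V₂ = 201 L.
For an ideal gas ΔU = nCvΔT with Cv = (5/2)R = 20.8 J/(mol·K).
ΔU = 5.54×20.8×(288−415) = -14600 J.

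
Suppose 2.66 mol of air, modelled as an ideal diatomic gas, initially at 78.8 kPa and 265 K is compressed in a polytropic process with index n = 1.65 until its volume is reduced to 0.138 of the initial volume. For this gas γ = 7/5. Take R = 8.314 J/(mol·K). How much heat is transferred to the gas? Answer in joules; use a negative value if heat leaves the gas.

V₁ = nRT₁/P₁ = 2.66×8.314×265/78.8 = 74.4 L.
Polytropic n=1.65: T₂ = T₁(V₁/V₂)^(n−1) = 265×(7.25)^0.65 = 960 K; P₂ = P₁(V₁/V₂)^n = 2070 kPa.
W = (P₁V₁−P₂V₂)/(n−1) = (78.8×74.4−2070×10.3)/0.65 = -23700 J.
ΔU = nCvΔT = 2.66×20.8×(960−265) = 38400 J.
Q = ΔU + W = 14800 J.

14800 J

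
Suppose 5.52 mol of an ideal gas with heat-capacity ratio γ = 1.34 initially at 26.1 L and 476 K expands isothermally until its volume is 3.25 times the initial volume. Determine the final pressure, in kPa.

258 kPa

P₁ = nRT₁/V₁ = 5.52×8.314×476/26.1 = 837 kPa.
Isothermal: T stays 476 K; PV = const ⇒ V₂ = 84.8 L, P₂ = 258 kPa.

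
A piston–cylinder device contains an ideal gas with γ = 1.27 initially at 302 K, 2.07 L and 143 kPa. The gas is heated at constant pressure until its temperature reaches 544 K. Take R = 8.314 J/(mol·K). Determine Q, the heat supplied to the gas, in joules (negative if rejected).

n = P₁V₁/(RT₁) = 143×2.07/(8.314×302) = 0.118 mol.
Isobaric: P stays 143 kPa; V/T = const ⇒ T₂ = 544 K, V₂ = 3.73 L.
W = PΔV = 143×(3.73−2.07) kPa·L = 237 J.
ΔU = nCvΔT = 0.118×30.8×(544−302) = 879 J.
Q = ΔU + W = nCpΔT = 1120 J.

1120 J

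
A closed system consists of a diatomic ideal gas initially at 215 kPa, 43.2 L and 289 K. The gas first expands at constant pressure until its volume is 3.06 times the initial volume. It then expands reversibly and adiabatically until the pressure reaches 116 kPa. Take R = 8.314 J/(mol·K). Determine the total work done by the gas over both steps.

n = P₁V₁/(RT₁) = 215×43.2/(8.314×289) = 3.87 mol.
Step 1 — Isobaric: P stays 215 kPa; V/T = const ⇒ T₂ = 884 K, V₂ = 132 L.
W = PΔV = 215×(132−43.2) kPa·L = 19100 J.
ΔU = nCvΔT = 3.87×20.8×(884−289) = 47800 J.
Q = ΔU + W = nCpΔT = 67000 J.
State after step 1: P = 215 kPa, V = 132 L, T = 884 K.
Step 2 — Adiabatic: T₂/T₁ = (P₂/P₁)^((γ−1)/γ) ⇒ T₂ = 884×(0.540)^0.286 = 741 K; V₂ = 205 L.
ΔU = nCvΔT = 3.87×20.8×(741−884) = -11500 J.
Q = 0 for an adiabatic process, so W = −ΔU = 11500 J.
Net over both steps: W = 30600 J, Q = 67000 J, ΔU = 36300 J.

30600 J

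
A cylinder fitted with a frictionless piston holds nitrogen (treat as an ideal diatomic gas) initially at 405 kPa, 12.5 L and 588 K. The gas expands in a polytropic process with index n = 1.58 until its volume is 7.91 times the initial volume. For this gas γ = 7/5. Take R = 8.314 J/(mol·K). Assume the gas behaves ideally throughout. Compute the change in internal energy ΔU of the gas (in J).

-8840 J

n = P₁V₁/(RT₁) = 405×12.5/(8.314×588) = 1.04 mol.
Polytropic n=1.58: T₂ = T₁(V₁/V₂)^(n−1) = 588×(0.126)^0.58 = 177 K; P₂ = P₁(V₁/V₂)^n = 15.4 kPa.
For an ideal gas ΔU = nCvΔT with Cv = (5/2)R = 20.8 J/(mol·K).
ΔU = 1.04×20.8×(177−588) = -8840 J.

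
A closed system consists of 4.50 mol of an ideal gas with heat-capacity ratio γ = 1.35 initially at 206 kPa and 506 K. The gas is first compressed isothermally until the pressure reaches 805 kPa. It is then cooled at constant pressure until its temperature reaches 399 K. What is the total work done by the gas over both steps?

V₁ = nRT₁/P₁ = 4.50×8.314×506/206 = 91.9 L.
Step 1 — Isothermal: T stays 506 K; PV = const ⇒ V₂ = 23.5 L, P₂ = 805 kPa.
ΔU = 0 (ideal gas, T constant).
W = nRT ln(V₂/V₁) = 4.50×8.314×506×ln(0.256) = -25800 J.
Q = ΔU + W = -25800 J.
State after step 1: P = 805 kPa, V = 23.5 L, T = 506 K.
Step 2 — Isobaric: P stays 805 kPa; V/T = const ⇒ T₂ = 399 K, V₂ = 18.5 L.
W = PΔV = 805×(18.5−23.5) kPa·L = -4000 J.
ΔU = nCvΔT = 4.50×23.8×(399−506) = -11400 J.
Q = ΔU + W = nCpΔT = -15400 J.
Net over both steps: W = -29800 J, Q = -41200 J, ΔU = -11400 J.

-29800 J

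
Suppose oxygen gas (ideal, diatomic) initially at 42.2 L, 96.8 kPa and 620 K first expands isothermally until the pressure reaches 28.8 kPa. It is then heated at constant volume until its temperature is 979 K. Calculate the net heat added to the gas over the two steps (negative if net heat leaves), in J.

10900 J

n = P₁V₁/(RT₁) = 96.8×42.2/(8.314×620) = 0.792 mol.
Step 1 — Isothermal: T stays 620 K; PV = const ⇒ V₂ = 142 L, P₂ = 28.8 kPa.
ΔU = 0 (ideal gas, T constant).
W = nRT ln(V₂/V₁) = 0.792×8.314×620×ln(3.36) = 4950 J.
Q = ΔU + W = 4950 J.
State after step 1: P = 28.8 kPa, V = 142 L, T = 620 K.
Step 2 — Isochoric: V stays 142 L; P/T = const ⇒ T₂ = 979 K, P₂ = 45.5 kPa.
W = 0 (no volume change).
ΔU = nCvΔT = 0.792×20.8×(979−620) = 5910 J.
Q = ΔU = 5910 J.
Net over both steps: W = 4950 J, Q = 10900 J, ΔU = 5910 J.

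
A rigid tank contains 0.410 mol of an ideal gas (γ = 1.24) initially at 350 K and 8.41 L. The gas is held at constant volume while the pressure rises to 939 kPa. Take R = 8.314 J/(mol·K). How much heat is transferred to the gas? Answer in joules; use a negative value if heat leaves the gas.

P₁ = nRT₁/V₁ = 0.410×8.314×350/8.41 = 142 kPa.
Isochoric: V stays 8.41 L; P/T = const ⇒ T₂ = 2320 K, P₂ = 939 kPa.
W = 0 (no volume change).
ΔU = nCvΔT = 0.410×34.6×(2320−350) = 27900 J.
Q = ΔU = 27900 J.

27900 J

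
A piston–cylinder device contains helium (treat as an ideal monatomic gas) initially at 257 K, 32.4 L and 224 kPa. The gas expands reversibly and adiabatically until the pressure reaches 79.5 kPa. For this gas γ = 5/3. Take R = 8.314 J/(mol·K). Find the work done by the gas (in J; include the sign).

n = P₁V₁/(RT₁) = 224×32.4/(8.314×257) = 3.40 mol.
Adiabatic: T₂/T₁ = (P₂/P₁)^((γ−1)/γ) ⇒ T₂ = 257×(0.355)^0.400 = 170 K; V₂ = 60.3 L.
ΔU = nCvΔT = 3.40×12.5×(170−257) = -3690 J.
Q = 0 for an adiabatic process, so W = −ΔU = 3690 J.

3690 J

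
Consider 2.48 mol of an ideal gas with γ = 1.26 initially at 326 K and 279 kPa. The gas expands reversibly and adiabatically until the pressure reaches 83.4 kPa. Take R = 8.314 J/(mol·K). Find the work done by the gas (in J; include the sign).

V₁ = nRT₁/P₁ = 2.48×8.314×326/279 = 24.1 L.
Adiabatic: T₂/T₁ = (P₂/P₁)^((γ−1)/γ) ⇒ T₂ = 326×(0.299)^0.206 = 254 K; V₂ = 62.8 L.
ΔU = nCvΔT = 2.48×32.0×(254−326) = -5700 J.
Q = 0 for an adiabatic process, so W = −ΔU = 5700 J.

5700 J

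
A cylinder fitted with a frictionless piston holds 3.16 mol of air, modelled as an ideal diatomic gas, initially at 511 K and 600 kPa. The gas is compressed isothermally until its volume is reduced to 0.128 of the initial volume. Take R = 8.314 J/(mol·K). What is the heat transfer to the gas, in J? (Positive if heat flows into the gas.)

-27600 J

V₁ = nRT₁/P₁ = 3.16×8.314×511/600 = 22.4 L.
Isothermal: T stays 511 K; PV = const ⇒ V₂ = 2.86 L, P₂ = 4690 kPa.
ΔU = 0 (ideal gas, T constant).
W = nRT ln(V₂/V₁) = 3.16×8.314×511×ln(0.128) = -27600 J.
Q = ΔU + W = -27600 J.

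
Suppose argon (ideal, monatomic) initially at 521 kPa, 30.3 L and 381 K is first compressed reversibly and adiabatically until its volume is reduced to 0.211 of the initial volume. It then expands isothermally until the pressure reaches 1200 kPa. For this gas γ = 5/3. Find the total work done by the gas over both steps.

35200 J

n = P₁V₁/(RT₁) = 521×30.3/(8.314×381) = 4.98 mol.
Step 1 — Adiabatic: TV^(γ−1) = const ⇒ T₂ = 381×(4.74)^0.667 = 1070 K; PV^γ = const ⇒ P₂ = 6970 kPa.
ΔU = nCvΔT = 4.98×12.5×(1070−381) = 43100 J.
Q = 0 for an adiabatic process, so W = −ΔU = -43100 J.
State after step 1: P = 6970 kPa, V = 6.39 L, T = 1070 K.
Step 2 — Isothermal: T stays 1070 K; PV = const ⇒ V₂ = 37.1 L, P₂ = 1200 kPa.
ΔU = 0 (ideal gas, T constant).
W = nRT ln(V₂/V₁) = 4.98×8.314×1070×ln(5.81) = 78300 J.
Q = ΔU + W = 78300 J.
Net over both steps: W = 35200 J, Q = 78300 J, ΔU = 43100 J.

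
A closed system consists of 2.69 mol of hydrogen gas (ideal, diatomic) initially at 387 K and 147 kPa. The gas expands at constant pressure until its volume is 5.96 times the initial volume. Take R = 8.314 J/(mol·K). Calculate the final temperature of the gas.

2310 K

V₁ = nRT₁/P₁ = 2.69×8.314×387/147 = 58.9 L.
Isobaric: P stays 147 kPa; V/T = const ⇒ T₂ = 2310 K, V₂ = 351 L.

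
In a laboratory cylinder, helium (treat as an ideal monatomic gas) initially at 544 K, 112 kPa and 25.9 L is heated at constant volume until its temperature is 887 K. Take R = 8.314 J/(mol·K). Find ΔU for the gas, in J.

n = P₁V₁/(RT₁) = 112×25.9/(8.314×544) = 0.641 mol.
Isochoric: V stays 25.9 L; P/T = const ⇒ T₂ = 887 K, P₂ = 183 kPa.
For an ideal gas ΔU = nCvΔT with Cv = (3/2)R = 12.5 J/(mol·K).
ΔU = 0.641×12.5×(887−544) = 2740 J.

2740 J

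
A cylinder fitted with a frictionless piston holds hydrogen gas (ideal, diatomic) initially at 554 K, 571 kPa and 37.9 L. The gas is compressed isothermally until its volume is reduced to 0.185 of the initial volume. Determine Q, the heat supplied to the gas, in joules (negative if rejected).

-36500 J

n = P₁V₁/(RT₁) = 571×37.9/(8.314×554) = 4.70 mol.
Isothermal: T stays 554 K; PV = const ⇒ V₂ = 7.01 L, P₂ = 3090 kPa.
ΔU = 0 (ideal gas, T constant).
W = nRT ln(V₂/V₁) = 4.70×8.314×554×ln(0.185) = -36500 J.
Q = ΔU + W = -36500 J.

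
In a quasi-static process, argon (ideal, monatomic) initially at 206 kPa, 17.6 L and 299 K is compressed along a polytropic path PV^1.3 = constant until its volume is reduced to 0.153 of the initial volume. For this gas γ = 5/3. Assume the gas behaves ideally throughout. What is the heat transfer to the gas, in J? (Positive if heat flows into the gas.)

-5030 J

n = P₁V₁/(RT₁) = 206×17.6/(8.314×299) = 1.46 mol.
Polytropic n=1.3: T₂ = T₁(V₁/V₂)^(n−1) = 299×(6.54)^0.30 = 525 K; P₂ = P₁(V₁/V₂)^n = 2360 kPa.
W = (P₁V₁−P₂V₂)/(n−1) = (206×17.6−2360×2.69)/0.30 = -9140 J.
ΔU = nCvΔT = 1.46×12.5×(525−299) = 4110 J.
Q = ΔU + W = -5030 J.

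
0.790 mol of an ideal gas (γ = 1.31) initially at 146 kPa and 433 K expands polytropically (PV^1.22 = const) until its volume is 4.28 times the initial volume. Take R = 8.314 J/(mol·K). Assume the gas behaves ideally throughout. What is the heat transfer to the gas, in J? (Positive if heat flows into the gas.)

V₁ = nRT₁/P₁ = 0.790×8.314×433/146 = 19.5 L.
Polytropic n=1.22: T₂ = T₁(V₁/V₂)^(n−1) = 433×(0.234)^0.22 = 314 K; P₂ = P₁(V₁/V₂)^n = 24.8 kPa.
W = (P₁V₁−P₂V₂)/(n−1) = (146×19.5−24.8×83.4)/0.22 = 3540 J.
ΔU = nCvΔT = 0.790×26.8×(314−433) = -2510 J.
Q = ΔU + W = 1030 J.

1030 J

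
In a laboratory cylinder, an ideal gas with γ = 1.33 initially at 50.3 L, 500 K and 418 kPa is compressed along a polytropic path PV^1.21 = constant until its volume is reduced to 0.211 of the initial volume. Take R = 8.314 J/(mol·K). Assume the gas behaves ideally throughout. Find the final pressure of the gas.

2750 kPa

Polytropic n=1.21: T₂ = T₁(V₁/V₂)^(n−1) = 500×(4.74)^0.21 = 693 K; P₂ = P₁(V₁/V₂)^n = 2750 kPa.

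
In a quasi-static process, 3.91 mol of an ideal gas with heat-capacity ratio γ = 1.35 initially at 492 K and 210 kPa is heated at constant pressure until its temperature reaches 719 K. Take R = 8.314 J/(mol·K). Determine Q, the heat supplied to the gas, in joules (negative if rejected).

28500 J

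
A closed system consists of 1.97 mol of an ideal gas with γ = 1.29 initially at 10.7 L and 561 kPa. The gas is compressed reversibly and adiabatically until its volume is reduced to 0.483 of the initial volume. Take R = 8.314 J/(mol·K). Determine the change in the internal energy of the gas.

T₁ = P₁V₁/(nR) = 561×10.7/(1.97×8.314) = 366 K.
Adiabatic: TV^(γ−1) = const ⇒ T₂ = 366×(2.07)^0.290 = 453 K; PV^γ = const ⇒ P₂ = 1430 kPa.
For an ideal gas ΔU = nCvΔT with Cv = R/(γ−1) = 28.7 J/(mol·K).
ΔU = 1.97×28.7×(453−366) = 4860 J.

4860 J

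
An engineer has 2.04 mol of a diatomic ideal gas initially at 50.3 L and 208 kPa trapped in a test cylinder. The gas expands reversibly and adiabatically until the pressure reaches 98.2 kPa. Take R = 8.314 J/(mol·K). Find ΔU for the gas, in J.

T₁ = P₁V₁/(nR) = 208×50.3/(2.04×8.314) = 617 K.
Adiabatic: T₂/T₁ = (P₂/P₁)^((γ−1)/γ) ⇒ T₂ = 617×(0.472)^0.286 = 498 K; V₂ = 86.0 L.
For an ideal gas ΔU = nCvΔT with Cv = (5/2)R = 20.8 J/(mol·K).
ΔU = 2.04×20.8×(498−617) = -5050 J.

-5050 J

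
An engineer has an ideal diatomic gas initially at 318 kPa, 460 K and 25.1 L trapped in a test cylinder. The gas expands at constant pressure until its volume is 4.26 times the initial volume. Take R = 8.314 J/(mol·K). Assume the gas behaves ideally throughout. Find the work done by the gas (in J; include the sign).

n = P₁V₁/(RT₁) = 318×25.1/(8.314×460) = 2.09 mol.
Isobaric: P stays 318 kPa; V/T = const ⇒ T₂ = 1960 K, V₂ = 107 L.
W = PΔV = 318×(107−25.1) kPa·L = 26000 J.

26000 J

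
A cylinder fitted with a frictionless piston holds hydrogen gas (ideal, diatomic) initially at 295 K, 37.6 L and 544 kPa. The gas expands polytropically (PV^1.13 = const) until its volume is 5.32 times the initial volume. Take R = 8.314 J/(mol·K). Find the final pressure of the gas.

Polytropic n=1.13: T₂ = T₁(V₁/V₂)^(n−1) = 295×(0.188)^0.13 = 237 K; P₂ = P₁(V₁/V₂)^n = 82.3 kPa.

82.3 kPa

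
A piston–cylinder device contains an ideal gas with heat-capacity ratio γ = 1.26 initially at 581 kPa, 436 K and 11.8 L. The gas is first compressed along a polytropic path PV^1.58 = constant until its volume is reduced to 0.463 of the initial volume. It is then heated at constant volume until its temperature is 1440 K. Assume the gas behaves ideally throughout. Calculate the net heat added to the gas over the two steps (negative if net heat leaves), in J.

n = P₁V₁/(RT₁) = 581×11.8/(8.314×436) = 1.89 mol.
Step 1 — Polytropic n=1.58: T₂ = T₁(V₁/V₂)^(n−1) = 436×(2.16)^0.58 = 681 K; P₂ = P₁(V₁/V₂)^n = 1960 kPa.
W = (P₁V₁−P₂V₂)/(n−1) = (581×11.8−1960×5.46)/0.58 = -6660 J.
ΔU = nCvΔT = 1.89×32.0×(681−436) = 14800 J.
Q = ΔU + W = 8190 J.
State after step 1: P = 1960 kPa, V = 5.46 L, T = 681 K.
Step 2 — Isochoric: V stays 5.46 L; P/T = const ⇒ T₂ = 1440 K, P₂ = 4140 kPa.
W = 0 (no volume change).
ΔU = nCvΔT = 1.89×32.0×(1440−681) = 45900 J.
Q = ΔU = 45900 J.
Net over both steps: W = -6660 J, Q = 54100 J, ΔU = 60700 J.

54100 J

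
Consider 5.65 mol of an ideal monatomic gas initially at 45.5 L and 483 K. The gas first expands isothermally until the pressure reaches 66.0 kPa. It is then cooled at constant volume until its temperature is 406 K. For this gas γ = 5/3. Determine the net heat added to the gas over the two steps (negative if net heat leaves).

40500 J

P₁ = nRT₁/V₁ = 5.65×8.314×483/45.5 = 499 kPa.
Step 1 — Isothermal: T stays 483 K; PV = const ⇒ V₂ = 344 L, P₂ = 66.0 kPa.
ΔU = 0 (ideal gas, T constant).
W = nRT ln(V₂/V₁) = 5.65×8.314×483×ln(7.56) = 45900 J.
Q = ΔU + W = 45900 J.
State after step 1: P = 66.0 kPa, V = 344 L, T = 483 K.
Step 2 — Isochoric: V stays 344 L; P/T = const ⇒ T₂ = 406 K, P₂ = 55.5 kPa.
W = 0 (no volume change).
ΔU = nCvΔT = 5.65×12.5×(406−483) = -5430 J.
Q = ΔU = -5430 J.
Net over both steps: W = 45900 J, Q = 40500 J, ΔU = -5430 J.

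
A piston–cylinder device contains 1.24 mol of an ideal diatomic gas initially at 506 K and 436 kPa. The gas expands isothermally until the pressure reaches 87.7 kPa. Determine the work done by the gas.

8370 J

V₁ = nRT₁/P₁ = 1.24×8.314×506/436 = 12.0 L.
Isothermal: T stays 506 K; PV = const ⇒ V₂ = 59.5 L, P₂ = 87.7 kPa.
W = nRT ln(V₂/V₁) = 1.24×8.314×506×ln(4.97) = 8370 J.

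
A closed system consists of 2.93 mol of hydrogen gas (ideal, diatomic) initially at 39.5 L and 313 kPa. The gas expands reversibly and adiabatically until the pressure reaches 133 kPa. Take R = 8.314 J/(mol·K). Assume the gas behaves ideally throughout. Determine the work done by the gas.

6700 J

T₁ = P₁V₁/(nR) = 313×39.5/(2.93×8.314) = 508 K.
Adiabatic: T₂/T₁ = (P₂/P₁)^((γ−1)/γ) ⇒ T₂ = 508×(0.425)^0.286 = 397 K; V₂ = 72.8 L.
ΔU = nCvΔT = 2.93×20.8×(397−508) = -6700 J.
Q = 0 for an adiabatic process, so W = −ΔU = 6700 J.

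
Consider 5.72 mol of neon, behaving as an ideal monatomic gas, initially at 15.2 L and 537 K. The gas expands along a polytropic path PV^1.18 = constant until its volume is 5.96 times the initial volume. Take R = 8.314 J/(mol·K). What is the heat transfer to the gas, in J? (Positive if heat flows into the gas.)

28500 J

P₁ = nRT₁/V₁ = 5.72×8.314×537/15.2 = 1680 kPa.
Polytropic n=1.18: T₂ = T₁(V₁/V₂)^(n−1) = 537×(0.168)^0.18 = 389 K; P₂ = P₁(V₁/V₂)^n = 204 kPa.
W = (P₁V₁−P₂V₂)/(n−1) = (1680×15.2−204×90.6)/0.18 = 39000 J.
ΔU = nCvΔT = 5.72×12.5×(389−537) = -10500 J.
Q = ΔU + W = 28500 J.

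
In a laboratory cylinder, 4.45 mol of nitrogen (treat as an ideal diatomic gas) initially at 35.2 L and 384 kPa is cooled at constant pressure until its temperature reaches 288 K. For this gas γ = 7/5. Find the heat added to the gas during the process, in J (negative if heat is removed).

T₁ = P₁V₁/(nR) = 384×35.2/(4.45×8.314) = 365 K.
Isobaric: P stays 384 kPa; V/T = const ⇒ T₂ = 288 K, V₂ = 27.7 L.
W = PΔV = 384×(27.7−35.2) kPa·L = -2860 J.
ΔU = nCvΔT = 4.45×20.8×(288−365) = -7150 J.
Q = ΔU + W = nCpΔT = -10000 J.

-10000 J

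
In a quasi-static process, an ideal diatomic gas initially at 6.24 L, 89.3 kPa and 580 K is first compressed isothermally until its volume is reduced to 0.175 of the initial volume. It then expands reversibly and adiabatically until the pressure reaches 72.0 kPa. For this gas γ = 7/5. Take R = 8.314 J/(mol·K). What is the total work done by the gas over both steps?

-374 J

n = P₁V₁/(RT₁) = 89.3×6.24/(8.314×580) = 0.116 mol.
Step 1 — Isothermal: T stays 580 K; PV = const ⇒ V₂ = 1.09 L, P₂ = 510 kPa.
ΔU = 0 (ideal gas, T constant).
W = nRT ln(V₂/V₁) = 0.116×8.314×580×ln(0.175) = -971 J.
Q = ΔU + W = -971 J.
State after step 1: P = 510 kPa, V = 1.09 L, T = 580 K.
Step 2 — Adiabatic: T₂/T₁ = (P₂/P₁)^((γ−1)/γ) ⇒ T₂ = 580×(0.141)^0.286 = 331 K; V₂ = 4.42 L.
ΔU = nCvΔT = 0.116×20.8×(331−580) = -597 J.
Q = 0 for an adiabatic process, so W = −ΔU = 597 J.
Net over both steps: W = -374 J, Q = -971 J, ΔU = -597 J.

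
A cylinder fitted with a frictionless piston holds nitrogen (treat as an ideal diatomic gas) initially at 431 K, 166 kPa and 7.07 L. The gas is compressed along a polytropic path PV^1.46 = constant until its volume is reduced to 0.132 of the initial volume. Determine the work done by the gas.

-3920 J

n = P₁V₁/(RT₁) = 166×7.07/(8.314×431) = 0.328 mol.
Polytropic n=1.46: T₂ = T₁(V₁/V₂)^(n−1) = 431×(7.58)^0.46 = 1090 K; P₂ = P₁(V₁/V₂)^n = 3190 kPa.
W = (P₁V₁−P₂V₂)/(n−1) = (166×7.07−3190×0.933)/0.46 = -3920 J.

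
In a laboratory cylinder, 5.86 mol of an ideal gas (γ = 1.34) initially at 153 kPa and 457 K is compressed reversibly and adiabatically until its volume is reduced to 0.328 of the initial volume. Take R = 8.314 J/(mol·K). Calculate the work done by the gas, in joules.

-30200 J

V₁ = nRT₁/P₁ = 5.86×8.314×457/153 = 146 L.
Adiabatic: TV^(γ−1) = const ⇒ T₂ = 457×(3.05)^0.340 = 668 K; PV^γ = const ⇒ P₂ = 681 kPa.
ΔU = nCvΔT = 5.86×24.5×(668−457) = 30200 J.
Q = 0 for an adiabatic process, so W = −ΔU = -30200 J.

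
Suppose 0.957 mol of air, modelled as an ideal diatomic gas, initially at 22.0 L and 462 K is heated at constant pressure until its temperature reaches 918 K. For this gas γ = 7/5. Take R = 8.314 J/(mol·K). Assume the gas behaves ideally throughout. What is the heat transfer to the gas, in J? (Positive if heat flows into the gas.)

12700 J

P₁ = nRT₁/V₁ = 0.957×8.314×462/22.0 = 167 kPa.
Isobaric: P stays 167 kPa; V/T = const ⇒ T₂ = 918 K, V₂ = 43.7 L.
W = PΔV = 167×(43.7−22.0) kPa·L = 3630 J.
ΔU = nCvΔT = 0.957×20.8×(918−462) = 9070 J.
Q = ΔU + W = nCpΔT = 12700 J.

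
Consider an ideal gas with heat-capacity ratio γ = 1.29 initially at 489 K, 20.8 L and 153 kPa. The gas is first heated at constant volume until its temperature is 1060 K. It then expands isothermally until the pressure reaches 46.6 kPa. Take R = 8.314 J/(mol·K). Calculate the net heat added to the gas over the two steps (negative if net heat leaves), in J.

n = P₁V₁/(RT₁) = 153×20.8/(8.314×489) = 0.783 mol.
Step 1 — Isochoric: V stays 20.8 L; P/T = const ⇒ T₂ = 1060 K, P₂ = 332 kPa.
W = 0 (no volume change).
ΔU = nCvΔT = 0.783×28.7×(1060−489) = 12800 J.
Q = ΔU = 12800 J.
State after step 1: P = 332 kPa, V = 20.8 L, T = 1060 K.
Step 2 — Isothermal: T stays 1060 K; PV = const ⇒ V₂ = 148 L, P₂ = 46.6 kPa.
ΔU = 0 (ideal gas, T constant).
W = nRT ln(V₂/V₁) = 0.783×8.314×1060×ln(7.12) = 13500 J.
Q = ΔU + W = 13500 J.
Net over both steps: W = 13500 J, Q = 26400 J, ΔU = 12800 J.

26400 J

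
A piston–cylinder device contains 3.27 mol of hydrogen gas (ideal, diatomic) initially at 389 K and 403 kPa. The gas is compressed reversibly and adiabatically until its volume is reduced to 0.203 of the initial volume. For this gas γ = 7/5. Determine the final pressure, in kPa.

3760 kPa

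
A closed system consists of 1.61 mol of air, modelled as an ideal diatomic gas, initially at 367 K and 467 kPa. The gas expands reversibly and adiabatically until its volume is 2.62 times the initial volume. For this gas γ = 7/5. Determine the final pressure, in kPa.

121 kPa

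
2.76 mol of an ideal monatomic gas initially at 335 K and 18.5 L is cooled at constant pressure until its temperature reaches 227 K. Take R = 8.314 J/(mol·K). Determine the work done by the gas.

P₁ = nRT₁/V₁ = 2.76×8.314×335/18.5 = 416 kPa.
Isobaric: P stays 416 kPa; V/T = const ⇒ T₂ = 227 K, V₂ = 12.5 L.
W = PΔV = 416×(12.5−18.5) kPa·L = -2480 J.

-2480 J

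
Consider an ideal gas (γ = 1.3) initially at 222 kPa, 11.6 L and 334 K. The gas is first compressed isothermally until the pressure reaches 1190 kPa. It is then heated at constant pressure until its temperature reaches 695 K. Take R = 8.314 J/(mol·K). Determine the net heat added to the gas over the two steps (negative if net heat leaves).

7740 J

n = P₁V₁/(RT₁) = 222×11.6/(8.314×334) = 0.927 mol.
Step 1 — Isothermal: T stays 334 K; PV = const ⇒ V₂ = 2.16 L, P₂ = 1190 kPa.
ΔU = 0 (ideal gas, T constant).
W = nRT ln(V₂/V₁) = 0.927×8.314×334×ln(0.187) = -4320 J.
Q = ΔU + W = -4320 J.
State after step 1: P = 1190 kPa, V = 2.16 L, T = 334 K.
Step 2 — Isobaric: P stays 1190 kPa; V/T = const ⇒ T₂ = 695 K, V₂ = 4.50 L.
W = PΔV = 1190×(4.50−2.16) kPa·L = 2780 J.
ΔU = nCvΔT = 0.927×27.7×(695−334) = 9280 J.
Q = ΔU + W = nCpΔT = 12100 J.
Net over both steps: W = -1540 J, Q = 7740 J, ΔU = 9280 J.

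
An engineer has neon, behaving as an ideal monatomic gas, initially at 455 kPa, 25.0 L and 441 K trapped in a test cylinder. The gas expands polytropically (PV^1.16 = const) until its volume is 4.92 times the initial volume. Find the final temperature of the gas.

342 K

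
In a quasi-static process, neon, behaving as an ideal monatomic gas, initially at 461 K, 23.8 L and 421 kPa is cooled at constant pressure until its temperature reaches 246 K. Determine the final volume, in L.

12.7 L

Isobaric: P stays 421 kPa; V/T = const ⇒ T₂ = 246 K, V₂ = 12.7 L.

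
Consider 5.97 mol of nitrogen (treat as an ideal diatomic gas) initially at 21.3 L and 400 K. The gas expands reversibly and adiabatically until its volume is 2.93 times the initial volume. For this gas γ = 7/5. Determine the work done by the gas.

P₁ = nRT₁/V₁ = 5.97×8.314×400/21.3 = 932 kPa.
Adiabatic: TV^(γ−1) = const ⇒ T₂ = 400×(0.341)^0.400 = 260 K; PV^γ = const ⇒ P₂ = 207 kPa.
ΔU = nCvΔT = 5.97×20.8×(260−400) = -17300 J.
Q = 0 for an adiabatic process, so W = −ΔU = 17300 J.

17300 J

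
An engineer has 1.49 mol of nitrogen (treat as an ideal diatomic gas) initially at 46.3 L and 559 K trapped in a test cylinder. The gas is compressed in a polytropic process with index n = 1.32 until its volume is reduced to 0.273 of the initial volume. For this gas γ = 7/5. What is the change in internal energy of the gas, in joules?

P₁ = nRT₁/V₁ = 1.49×8.314×559/46.3 = 150 kPa.
Polytropic n=1.32: T₂ = T₁(V₁/V₂)^(n−1) = 559×(3.66)^0.32 = 847 K; P₂ = P₁(V₁/V₂)^n = 830 kPa.
For an ideal gas ΔU = nCvΔT with Cv = (5/2)R = 20.8 J/(mol·K).
ΔU = 1.49×20.8×(847−559) = 8920 J.

8920 J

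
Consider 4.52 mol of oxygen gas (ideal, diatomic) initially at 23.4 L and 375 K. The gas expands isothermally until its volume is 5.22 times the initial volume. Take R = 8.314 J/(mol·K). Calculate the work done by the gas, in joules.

P₁ = nRT₁/V₁ = 4.52×8.314×375/23.4 = 602 kPa.
Isothermal: T stays 375 K; PV = const ⇒ V₂ = 122 L, P₂ = 115 kPa.
W = nRT ln(V₂/V₁) = 4.52×8.314×375×ln(5.22) = 23300 J.

23300 J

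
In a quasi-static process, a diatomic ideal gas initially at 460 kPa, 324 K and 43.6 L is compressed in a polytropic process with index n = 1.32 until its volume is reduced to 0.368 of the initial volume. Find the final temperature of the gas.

446 K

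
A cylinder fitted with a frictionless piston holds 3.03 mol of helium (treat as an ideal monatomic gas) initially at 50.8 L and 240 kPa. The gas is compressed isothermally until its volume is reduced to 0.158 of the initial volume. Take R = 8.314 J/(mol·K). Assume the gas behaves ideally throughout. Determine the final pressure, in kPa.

T₁ = P₁V₁/(nR) = 240×50.8/(3.03×8.314) = 484 K.
Isothermal: T stays 484 K; PV = const ⇒ V₂ = 8.03 L, P₂ = 1520 kPa.

1520 kPa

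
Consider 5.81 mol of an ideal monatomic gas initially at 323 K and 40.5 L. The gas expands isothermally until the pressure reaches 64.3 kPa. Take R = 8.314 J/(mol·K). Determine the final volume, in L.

P₁ = nRT₁/V₁ = 5.81×8.314×323/40.5 = 385 kPa.
Isothermal: T stays 323 K; PV = const ⇒ V₂ = 243 L, P₂ = 64.3 kPa.

243 L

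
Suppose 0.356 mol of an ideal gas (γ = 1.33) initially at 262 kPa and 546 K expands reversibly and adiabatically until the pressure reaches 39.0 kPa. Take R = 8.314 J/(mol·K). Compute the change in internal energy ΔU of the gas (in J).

V₁ = nRT₁/P₁ = 0.356×8.314×546/262 = 6.17 L.
Adiabatic: T₂/T₁ = (P₂/P₁)^((γ−1)/γ) ⇒ T₂ = 546×(0.149)^0.248 = 340 K; V₂ = 25.8 L.
For an ideal gas ΔU = nCvΔT with Cv = R/(γ−1) = 25.2 J/(mol·K).
ΔU = 0.356×25.2×(340−546) = -1840 J.

-1840 J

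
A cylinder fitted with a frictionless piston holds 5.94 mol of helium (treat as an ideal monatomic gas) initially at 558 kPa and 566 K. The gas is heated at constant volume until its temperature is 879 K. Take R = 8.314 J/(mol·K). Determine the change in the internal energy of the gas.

V₁ = nRT₁/P₁ = 5.94×8.314×566/558 = 50.1 L.
Isochoric: V stays 50.1 L; P/T = const ⇒ T₂ = 879 K, P₂ = 867 kPa.
For an ideal gas ΔU = nCvΔT with Cv = (3/2)R = 12.5 J/(mol·K).
ΔU = 5.94×12.5×(879−566) = 23200 J.

23200 J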